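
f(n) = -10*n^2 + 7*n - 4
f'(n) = 7 - 20*n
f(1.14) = -9.02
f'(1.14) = -15.80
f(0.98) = -6.74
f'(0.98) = -12.60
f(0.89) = -5.69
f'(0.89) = -10.80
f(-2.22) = -68.82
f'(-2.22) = 51.40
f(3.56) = -105.82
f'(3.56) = -64.20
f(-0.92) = -18.90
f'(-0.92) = 25.40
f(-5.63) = -360.38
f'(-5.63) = 119.60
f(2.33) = -41.98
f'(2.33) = -39.60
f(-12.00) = -1528.00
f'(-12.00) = 247.00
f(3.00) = -73.00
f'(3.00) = -53.00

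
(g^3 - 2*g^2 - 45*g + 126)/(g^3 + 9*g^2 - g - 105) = (g - 6)/(g + 5)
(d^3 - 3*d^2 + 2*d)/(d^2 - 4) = d*(d - 1)/(d + 2)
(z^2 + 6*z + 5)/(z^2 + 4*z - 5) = (z + 1)/(z - 1)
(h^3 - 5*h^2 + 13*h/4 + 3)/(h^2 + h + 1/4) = (2*h^2 - 11*h + 12)/(2*h + 1)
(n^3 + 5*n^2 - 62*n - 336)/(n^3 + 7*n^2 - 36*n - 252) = (n - 8)/(n - 6)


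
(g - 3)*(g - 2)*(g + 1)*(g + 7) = g^4 + 3*g^3 - 27*g^2 + 13*g + 42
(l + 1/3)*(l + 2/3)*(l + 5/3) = l^3 + 8*l^2/3 + 17*l/9 + 10/27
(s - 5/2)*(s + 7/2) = s^2 + s - 35/4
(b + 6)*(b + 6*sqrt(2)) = b^2 + 6*b + 6*sqrt(2)*b + 36*sqrt(2)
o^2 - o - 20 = (o - 5)*(o + 4)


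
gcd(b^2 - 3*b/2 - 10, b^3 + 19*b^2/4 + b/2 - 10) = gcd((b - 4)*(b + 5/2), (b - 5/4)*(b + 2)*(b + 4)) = 1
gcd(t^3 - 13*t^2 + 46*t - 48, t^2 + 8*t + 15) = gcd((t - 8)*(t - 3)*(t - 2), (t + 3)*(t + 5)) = 1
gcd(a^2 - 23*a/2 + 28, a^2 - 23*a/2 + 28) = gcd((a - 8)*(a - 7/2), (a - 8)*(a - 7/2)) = a^2 - 23*a/2 + 28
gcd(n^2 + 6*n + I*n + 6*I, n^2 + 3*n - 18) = n + 6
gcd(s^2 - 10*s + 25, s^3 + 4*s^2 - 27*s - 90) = s - 5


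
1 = 1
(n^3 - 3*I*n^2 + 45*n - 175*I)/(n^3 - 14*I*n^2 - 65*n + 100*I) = (n + 7*I)/(n - 4*I)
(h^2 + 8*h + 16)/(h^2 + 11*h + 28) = (h + 4)/(h + 7)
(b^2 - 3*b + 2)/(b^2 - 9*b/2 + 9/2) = 2*(b^2 - 3*b + 2)/(2*b^2 - 9*b + 9)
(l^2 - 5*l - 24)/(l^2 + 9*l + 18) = (l - 8)/(l + 6)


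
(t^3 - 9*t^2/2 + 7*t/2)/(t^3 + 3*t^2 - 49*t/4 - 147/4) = 2*t*(t - 1)/(2*t^2 + 13*t + 21)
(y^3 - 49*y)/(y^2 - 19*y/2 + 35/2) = 2*y*(y + 7)/(2*y - 5)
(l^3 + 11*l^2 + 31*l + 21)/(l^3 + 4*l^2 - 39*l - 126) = (l + 1)/(l - 6)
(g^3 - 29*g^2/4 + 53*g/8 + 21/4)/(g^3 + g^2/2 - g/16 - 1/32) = 4*(4*g^2 - 31*g + 42)/(16*g^2 - 1)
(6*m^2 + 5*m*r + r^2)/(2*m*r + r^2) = (3*m + r)/r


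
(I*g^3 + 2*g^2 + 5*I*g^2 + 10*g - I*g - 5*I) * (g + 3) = I*g^4 + 2*g^3 + 8*I*g^3 + 16*g^2 + 14*I*g^2 + 30*g - 8*I*g - 15*I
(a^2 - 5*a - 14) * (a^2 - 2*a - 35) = a^4 - 7*a^3 - 39*a^2 + 203*a + 490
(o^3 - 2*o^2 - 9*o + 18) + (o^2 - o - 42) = o^3 - o^2 - 10*o - 24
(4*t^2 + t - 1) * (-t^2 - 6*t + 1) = -4*t^4 - 25*t^3 - t^2 + 7*t - 1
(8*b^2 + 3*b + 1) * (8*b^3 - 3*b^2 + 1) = 64*b^5 - b^3 + 5*b^2 + 3*b + 1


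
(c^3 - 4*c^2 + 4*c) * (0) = 0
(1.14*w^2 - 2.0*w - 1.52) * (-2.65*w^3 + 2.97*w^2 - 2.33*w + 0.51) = -3.021*w^5 + 8.6858*w^4 - 4.5682*w^3 + 0.727*w^2 + 2.5216*w - 0.7752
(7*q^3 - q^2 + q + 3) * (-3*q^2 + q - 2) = -21*q^5 + 10*q^4 - 18*q^3 - 6*q^2 + q - 6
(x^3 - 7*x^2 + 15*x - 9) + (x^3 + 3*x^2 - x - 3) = 2*x^3 - 4*x^2 + 14*x - 12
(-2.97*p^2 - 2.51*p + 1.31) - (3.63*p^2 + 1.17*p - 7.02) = -6.6*p^2 - 3.68*p + 8.33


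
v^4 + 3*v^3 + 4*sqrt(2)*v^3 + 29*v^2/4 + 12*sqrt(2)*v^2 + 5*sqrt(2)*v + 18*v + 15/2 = (v + 1/2)*(v + 5/2)*(v + sqrt(2))*(v + 3*sqrt(2))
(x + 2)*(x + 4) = x^2 + 6*x + 8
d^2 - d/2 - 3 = (d - 2)*(d + 3/2)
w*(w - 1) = w^2 - w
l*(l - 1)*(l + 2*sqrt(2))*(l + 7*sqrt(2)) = l^4 - l^3 + 9*sqrt(2)*l^3 - 9*sqrt(2)*l^2 + 28*l^2 - 28*l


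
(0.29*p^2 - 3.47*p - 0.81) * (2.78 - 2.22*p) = -0.6438*p^3 + 8.5096*p^2 - 7.8484*p - 2.2518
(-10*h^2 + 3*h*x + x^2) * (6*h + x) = -60*h^3 + 8*h^2*x + 9*h*x^2 + x^3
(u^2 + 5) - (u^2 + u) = 5 - u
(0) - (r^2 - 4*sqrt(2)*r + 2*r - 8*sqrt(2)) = -r^2 - 2*r + 4*sqrt(2)*r + 8*sqrt(2)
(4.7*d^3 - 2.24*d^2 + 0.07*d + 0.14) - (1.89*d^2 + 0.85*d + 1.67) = 4.7*d^3 - 4.13*d^2 - 0.78*d - 1.53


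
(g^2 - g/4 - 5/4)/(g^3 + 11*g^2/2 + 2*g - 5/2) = (4*g - 5)/(2*(2*g^2 + 9*g - 5))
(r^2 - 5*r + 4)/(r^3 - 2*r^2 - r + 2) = (r - 4)/(r^2 - r - 2)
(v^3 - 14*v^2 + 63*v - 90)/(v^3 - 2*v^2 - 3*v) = (v^2 - 11*v + 30)/(v*(v + 1))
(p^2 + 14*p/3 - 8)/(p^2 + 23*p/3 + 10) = (3*p - 4)/(3*p + 5)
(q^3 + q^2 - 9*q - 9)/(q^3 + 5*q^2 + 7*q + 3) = (q - 3)/(q + 1)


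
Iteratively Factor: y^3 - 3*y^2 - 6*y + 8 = (y - 1)*(y^2 - 2*y - 8) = (y - 4)*(y - 1)*(y + 2)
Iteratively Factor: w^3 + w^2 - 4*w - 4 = (w + 1)*(w^2 - 4) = (w + 1)*(w + 2)*(w - 2)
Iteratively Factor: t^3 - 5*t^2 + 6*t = (t - 2)*(t^2 - 3*t) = t*(t - 2)*(t - 3)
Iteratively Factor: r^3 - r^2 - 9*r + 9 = (r - 3)*(r^2 + 2*r - 3) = (r - 3)*(r - 1)*(r + 3)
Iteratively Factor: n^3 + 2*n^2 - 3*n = (n)*(n^2 + 2*n - 3) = n*(n - 1)*(n + 3)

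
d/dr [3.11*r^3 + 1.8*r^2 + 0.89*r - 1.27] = 9.33*r^2 + 3.6*r + 0.89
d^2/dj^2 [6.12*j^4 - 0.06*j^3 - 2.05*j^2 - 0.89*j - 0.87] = 73.44*j^2 - 0.36*j - 4.1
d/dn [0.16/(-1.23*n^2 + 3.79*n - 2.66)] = (0.3936*n - 0.6064)/(1.23*n^2 - 3.79*n + 2.66)^2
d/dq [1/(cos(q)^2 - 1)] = 2*cos(q)/sin(q)^3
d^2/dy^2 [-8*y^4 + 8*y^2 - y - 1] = 16 - 96*y^2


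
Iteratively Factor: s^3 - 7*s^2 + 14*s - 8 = (s - 1)*(s^2 - 6*s + 8) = (s - 2)*(s - 1)*(s - 4)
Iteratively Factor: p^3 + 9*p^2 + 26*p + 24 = (p + 3)*(p^2 + 6*p + 8) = (p + 3)*(p + 4)*(p + 2)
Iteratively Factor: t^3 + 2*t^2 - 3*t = (t + 3)*(t^2 - t) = (t - 1)*(t + 3)*(t)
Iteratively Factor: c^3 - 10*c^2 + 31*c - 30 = (c - 2)*(c^2 - 8*c + 15) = (c - 3)*(c - 2)*(c - 5)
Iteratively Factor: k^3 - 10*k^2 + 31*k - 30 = (k - 5)*(k^2 - 5*k + 6) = (k - 5)*(k - 3)*(k - 2)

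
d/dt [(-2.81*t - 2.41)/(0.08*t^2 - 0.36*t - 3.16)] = (0.2248*t^2 + 0.3856*t + 8.012)/(0.0064*t^4 - 0.0576*t^3 - 0.376*t^2 + 2.2752*t + 9.9856)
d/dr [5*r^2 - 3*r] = 10*r - 3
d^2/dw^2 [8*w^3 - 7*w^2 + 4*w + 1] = 48*w - 14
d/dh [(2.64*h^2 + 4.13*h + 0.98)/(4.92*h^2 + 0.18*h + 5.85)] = (-19.8444*h^2 + 21.2448*h + 23.9841)/(24.2064*h^4 + 1.7712*h^3 + 57.5964*h^2 + 2.106*h + 34.2225)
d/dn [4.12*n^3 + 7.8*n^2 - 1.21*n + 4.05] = 12.36*n^2 + 15.6*n - 1.21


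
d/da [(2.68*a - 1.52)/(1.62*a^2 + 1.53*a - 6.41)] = (-4.3416*a^2 + 4.9248*a - 14.8532)/(2.6244*a^4 + 4.9572*a^3 - 18.4275*a^2 - 19.6146*a + 41.0881)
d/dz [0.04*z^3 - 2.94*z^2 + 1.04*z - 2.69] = 0.12*z^2 - 5.88*z + 1.04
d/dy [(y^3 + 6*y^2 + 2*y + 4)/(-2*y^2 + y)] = 2*(-y^4 + y^3 + 5*y^2 + 8*y - 2)/(y^2*(4*y^2 - 4*y + 1))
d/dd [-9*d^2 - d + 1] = -18*d - 1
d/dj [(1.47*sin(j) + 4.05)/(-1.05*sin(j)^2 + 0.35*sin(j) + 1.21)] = (1.5435*sin(j)^2 + 8.505*sin(j) + 0.3612)*cos(j)/(1.1025*sin(j)^4 - 0.735*sin(j)^3 - 2.4185*sin(j)^2 + 0.847*sin(j) + 1.4641)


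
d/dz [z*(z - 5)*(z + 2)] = 3*z^2 - 6*z - 10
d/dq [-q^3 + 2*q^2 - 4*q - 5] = -3*q^2 + 4*q - 4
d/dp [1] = 0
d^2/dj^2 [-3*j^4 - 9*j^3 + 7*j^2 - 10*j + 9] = -36*j^2 - 54*j + 14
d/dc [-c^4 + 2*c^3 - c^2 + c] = -4*c^3 + 6*c^2 - 2*c + 1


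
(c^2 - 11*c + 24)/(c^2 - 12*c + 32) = (c - 3)/(c - 4)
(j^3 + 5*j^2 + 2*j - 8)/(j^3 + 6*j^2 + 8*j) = (j - 1)/j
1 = 1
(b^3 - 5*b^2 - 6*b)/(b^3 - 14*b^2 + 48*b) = (b + 1)/(b - 8)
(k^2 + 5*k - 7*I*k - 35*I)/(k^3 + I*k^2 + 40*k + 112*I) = (k + 5)/(k^2 + 8*I*k - 16)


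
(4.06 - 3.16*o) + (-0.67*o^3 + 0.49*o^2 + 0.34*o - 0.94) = -0.67*o^3 + 0.49*o^2 - 2.82*o + 3.12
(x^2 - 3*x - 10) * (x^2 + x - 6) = x^4 - 2*x^3 - 19*x^2 + 8*x + 60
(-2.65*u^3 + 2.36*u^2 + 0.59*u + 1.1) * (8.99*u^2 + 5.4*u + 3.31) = -23.8235*u^5 + 6.9064*u^4 + 9.2766*u^3 + 20.8866*u^2 + 7.8929*u + 3.641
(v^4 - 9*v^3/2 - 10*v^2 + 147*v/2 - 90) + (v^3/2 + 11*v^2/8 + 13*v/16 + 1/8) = v^4 - 4*v^3 - 69*v^2/8 + 1189*v/16 - 719/8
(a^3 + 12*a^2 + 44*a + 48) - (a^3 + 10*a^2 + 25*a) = 2*a^2 + 19*a + 48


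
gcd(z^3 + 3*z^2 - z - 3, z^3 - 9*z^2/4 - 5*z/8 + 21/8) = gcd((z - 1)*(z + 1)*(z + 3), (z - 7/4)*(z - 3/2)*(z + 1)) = z + 1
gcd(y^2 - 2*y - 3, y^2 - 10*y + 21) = y - 3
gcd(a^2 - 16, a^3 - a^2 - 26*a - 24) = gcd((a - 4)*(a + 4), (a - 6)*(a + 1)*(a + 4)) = a + 4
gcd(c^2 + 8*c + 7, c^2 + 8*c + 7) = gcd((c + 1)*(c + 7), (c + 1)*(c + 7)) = c^2 + 8*c + 7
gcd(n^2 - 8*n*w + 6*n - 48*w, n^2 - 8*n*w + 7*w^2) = 1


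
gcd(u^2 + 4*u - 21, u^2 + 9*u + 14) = u + 7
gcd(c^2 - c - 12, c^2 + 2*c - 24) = c - 4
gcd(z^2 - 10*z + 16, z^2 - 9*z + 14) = z - 2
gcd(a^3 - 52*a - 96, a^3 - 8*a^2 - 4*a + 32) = a^2 - 6*a - 16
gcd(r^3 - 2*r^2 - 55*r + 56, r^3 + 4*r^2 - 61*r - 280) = r^2 - r - 56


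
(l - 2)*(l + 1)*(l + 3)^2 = l^4 + 5*l^3 + l^2 - 21*l - 18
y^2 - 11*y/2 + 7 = (y - 7/2)*(y - 2)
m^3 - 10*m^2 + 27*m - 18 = (m - 6)*(m - 3)*(m - 1)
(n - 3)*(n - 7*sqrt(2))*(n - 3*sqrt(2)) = n^3 - 10*sqrt(2)*n^2 - 3*n^2 + 42*n + 30*sqrt(2)*n - 126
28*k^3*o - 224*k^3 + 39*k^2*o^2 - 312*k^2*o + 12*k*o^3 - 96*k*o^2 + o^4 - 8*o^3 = (k + o)*(4*k + o)*(7*k + o)*(o - 8)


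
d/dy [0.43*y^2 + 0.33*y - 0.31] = 0.86*y + 0.33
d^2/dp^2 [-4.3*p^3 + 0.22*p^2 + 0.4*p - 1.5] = 0.44 - 25.8*p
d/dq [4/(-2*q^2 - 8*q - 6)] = 4*(q + 2)/(q^2 + 4*q + 3)^2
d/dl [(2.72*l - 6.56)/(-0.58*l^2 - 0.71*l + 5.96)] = (1.5776*l^2 - 7.6096*l + 11.5536)/(0.3364*l^4 + 0.8236*l^3 - 6.4095*l^2 - 8.4632*l + 35.5216)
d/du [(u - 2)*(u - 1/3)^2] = (3*u - 1)*(9*u - 13)/9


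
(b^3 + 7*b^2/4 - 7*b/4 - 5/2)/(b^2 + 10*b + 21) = (4*b^3 + 7*b^2 - 7*b - 10)/(4*(b^2 + 10*b + 21))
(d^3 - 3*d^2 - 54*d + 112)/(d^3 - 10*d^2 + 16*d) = (d + 7)/d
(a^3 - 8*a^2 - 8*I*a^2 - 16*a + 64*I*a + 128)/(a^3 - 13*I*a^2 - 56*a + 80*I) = (a - 8)/(a - 5*I)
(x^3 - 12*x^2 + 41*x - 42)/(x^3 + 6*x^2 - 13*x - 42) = (x^2 - 9*x + 14)/(x^2 + 9*x + 14)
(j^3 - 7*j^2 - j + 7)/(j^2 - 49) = (j^2 - 1)/(j + 7)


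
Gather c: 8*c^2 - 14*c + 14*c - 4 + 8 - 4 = 8*c^2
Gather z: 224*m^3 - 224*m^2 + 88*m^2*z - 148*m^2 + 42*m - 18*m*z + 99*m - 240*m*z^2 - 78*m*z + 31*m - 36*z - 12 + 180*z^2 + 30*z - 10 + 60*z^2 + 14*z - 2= 224*m^3 - 372*m^2 + 172*m + z^2*(240 - 240*m) + z*(88*m^2 - 96*m + 8) - 24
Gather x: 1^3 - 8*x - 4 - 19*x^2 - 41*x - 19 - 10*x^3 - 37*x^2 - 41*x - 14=-10*x^3 - 56*x^2 - 90*x - 36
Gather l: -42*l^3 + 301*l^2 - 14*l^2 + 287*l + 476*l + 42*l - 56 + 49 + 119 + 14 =-42*l^3 + 287*l^2 + 805*l + 126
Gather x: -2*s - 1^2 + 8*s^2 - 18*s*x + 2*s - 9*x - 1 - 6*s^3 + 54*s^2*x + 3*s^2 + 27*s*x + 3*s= -6*s^3 + 11*s^2 + 3*s + x*(54*s^2 + 9*s - 9) - 2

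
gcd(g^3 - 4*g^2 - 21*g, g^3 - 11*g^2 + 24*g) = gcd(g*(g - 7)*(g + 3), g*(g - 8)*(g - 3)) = g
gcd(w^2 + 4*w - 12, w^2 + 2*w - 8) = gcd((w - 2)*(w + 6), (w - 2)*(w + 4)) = w - 2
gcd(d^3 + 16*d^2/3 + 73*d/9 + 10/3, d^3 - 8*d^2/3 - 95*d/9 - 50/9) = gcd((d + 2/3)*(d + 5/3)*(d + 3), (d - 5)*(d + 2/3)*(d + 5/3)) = d^2 + 7*d/3 + 10/9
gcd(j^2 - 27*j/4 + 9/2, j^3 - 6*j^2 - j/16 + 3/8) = j - 6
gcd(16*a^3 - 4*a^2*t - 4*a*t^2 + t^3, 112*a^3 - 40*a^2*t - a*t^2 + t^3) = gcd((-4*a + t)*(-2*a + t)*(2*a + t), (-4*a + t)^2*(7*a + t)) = -4*a + t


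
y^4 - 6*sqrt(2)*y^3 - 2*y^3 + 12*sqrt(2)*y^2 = y^2*(y - 2)*(y - 6*sqrt(2))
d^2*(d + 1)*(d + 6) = d^4 + 7*d^3 + 6*d^2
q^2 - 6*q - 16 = (q - 8)*(q + 2)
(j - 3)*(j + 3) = j^2 - 9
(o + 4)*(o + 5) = o^2 + 9*o + 20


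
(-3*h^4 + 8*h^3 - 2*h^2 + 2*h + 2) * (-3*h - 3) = 9*h^5 - 15*h^4 - 18*h^3 - 12*h - 6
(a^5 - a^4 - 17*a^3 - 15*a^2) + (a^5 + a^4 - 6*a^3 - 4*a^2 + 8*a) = 2*a^5 - 23*a^3 - 19*a^2 + 8*a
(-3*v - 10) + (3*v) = -10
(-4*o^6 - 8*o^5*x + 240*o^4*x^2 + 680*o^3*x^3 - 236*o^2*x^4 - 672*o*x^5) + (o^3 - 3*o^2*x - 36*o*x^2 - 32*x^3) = -4*o^6 - 8*o^5*x + 240*o^4*x^2 + 680*o^3*x^3 + o^3 - 236*o^2*x^4 - 3*o^2*x - 672*o*x^5 - 36*o*x^2 - 32*x^3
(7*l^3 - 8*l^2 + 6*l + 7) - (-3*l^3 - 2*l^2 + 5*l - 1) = 10*l^3 - 6*l^2 + l + 8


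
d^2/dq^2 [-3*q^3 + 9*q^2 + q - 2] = 18 - 18*q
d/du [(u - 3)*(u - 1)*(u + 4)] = 3*u^2 - 13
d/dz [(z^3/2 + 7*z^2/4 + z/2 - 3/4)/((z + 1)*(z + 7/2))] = (4*z^2 + 28*z + 41)/(2*(4*z^2 + 28*z + 49))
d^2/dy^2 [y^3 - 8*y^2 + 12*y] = 6*y - 16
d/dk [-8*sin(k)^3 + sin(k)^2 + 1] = 2*(1 - 12*sin(k))*sin(k)*cos(k)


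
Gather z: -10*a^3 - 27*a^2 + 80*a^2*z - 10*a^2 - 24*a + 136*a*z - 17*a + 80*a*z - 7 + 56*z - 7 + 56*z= -10*a^3 - 37*a^2 - 41*a + z*(80*a^2 + 216*a + 112) - 14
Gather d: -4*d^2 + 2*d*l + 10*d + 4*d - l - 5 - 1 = -4*d^2 + d*(2*l + 14) - l - 6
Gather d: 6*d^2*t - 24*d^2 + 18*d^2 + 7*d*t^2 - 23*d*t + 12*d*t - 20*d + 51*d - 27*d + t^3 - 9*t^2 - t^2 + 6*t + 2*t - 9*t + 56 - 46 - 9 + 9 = d^2*(6*t - 6) + d*(7*t^2 - 11*t + 4) + t^3 - 10*t^2 - t + 10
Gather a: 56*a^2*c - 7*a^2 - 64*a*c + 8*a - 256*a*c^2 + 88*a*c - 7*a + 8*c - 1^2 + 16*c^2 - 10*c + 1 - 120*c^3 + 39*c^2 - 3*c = a^2*(56*c - 7) + a*(-256*c^2 + 24*c + 1) - 120*c^3 + 55*c^2 - 5*c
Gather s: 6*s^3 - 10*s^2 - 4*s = 6*s^3 - 10*s^2 - 4*s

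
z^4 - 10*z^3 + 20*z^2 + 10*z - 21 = (z - 7)*(z - 3)*(z - 1)*(z + 1)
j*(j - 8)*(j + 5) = j^3 - 3*j^2 - 40*j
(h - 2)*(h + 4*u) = h^2 + 4*h*u - 2*h - 8*u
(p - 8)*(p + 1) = p^2 - 7*p - 8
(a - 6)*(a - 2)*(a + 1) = a^3 - 7*a^2 + 4*a + 12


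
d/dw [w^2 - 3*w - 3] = 2*w - 3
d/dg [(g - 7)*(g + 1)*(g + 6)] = 3*g^2 - 43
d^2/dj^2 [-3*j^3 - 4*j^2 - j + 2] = -18*j - 8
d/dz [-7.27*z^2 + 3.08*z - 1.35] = 3.08 - 14.54*z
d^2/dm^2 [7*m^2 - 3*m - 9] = 14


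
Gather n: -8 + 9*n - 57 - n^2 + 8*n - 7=-n^2 + 17*n - 72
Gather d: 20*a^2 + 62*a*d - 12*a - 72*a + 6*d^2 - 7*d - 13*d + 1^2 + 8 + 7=20*a^2 - 84*a + 6*d^2 + d*(62*a - 20) + 16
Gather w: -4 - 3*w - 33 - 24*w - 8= -27*w - 45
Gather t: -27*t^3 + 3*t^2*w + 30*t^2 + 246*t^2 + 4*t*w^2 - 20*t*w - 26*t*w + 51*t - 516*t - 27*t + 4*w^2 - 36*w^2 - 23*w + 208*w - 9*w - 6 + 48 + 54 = -27*t^3 + t^2*(3*w + 276) + t*(4*w^2 - 46*w - 492) - 32*w^2 + 176*w + 96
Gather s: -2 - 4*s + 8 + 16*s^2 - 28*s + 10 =16*s^2 - 32*s + 16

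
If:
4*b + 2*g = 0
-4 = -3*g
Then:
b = -2/3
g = 4/3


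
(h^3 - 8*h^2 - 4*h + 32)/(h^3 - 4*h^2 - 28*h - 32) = (h - 2)/(h + 2)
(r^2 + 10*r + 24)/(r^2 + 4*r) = (r + 6)/r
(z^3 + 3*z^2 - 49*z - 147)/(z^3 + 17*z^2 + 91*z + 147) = (z - 7)/(z + 7)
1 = 1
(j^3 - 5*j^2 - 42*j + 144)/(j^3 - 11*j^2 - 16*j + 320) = (j^2 + 3*j - 18)/(j^2 - 3*j - 40)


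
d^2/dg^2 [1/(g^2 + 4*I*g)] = 2*(-g*(g + 4*I) + 4*(g + 2*I)^2)/(g^3*(g + 4*I)^3)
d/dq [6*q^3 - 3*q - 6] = 18*q^2 - 3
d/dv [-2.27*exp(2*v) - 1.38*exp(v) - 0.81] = (-4.54*exp(v) - 1.38)*exp(v)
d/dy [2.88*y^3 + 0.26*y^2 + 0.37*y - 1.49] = 8.64*y^2 + 0.52*y + 0.37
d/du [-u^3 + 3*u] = 3 - 3*u^2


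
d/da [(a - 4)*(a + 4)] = 2*a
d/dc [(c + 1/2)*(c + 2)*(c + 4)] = 3*c^2 + 13*c + 11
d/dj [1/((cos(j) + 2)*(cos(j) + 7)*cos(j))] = (3*sin(j) + 14*sin(j)/cos(j)^2 + 18*tan(j))/((cos(j) + 2)^2*(cos(j) + 7)^2)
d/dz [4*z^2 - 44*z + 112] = 8*z - 44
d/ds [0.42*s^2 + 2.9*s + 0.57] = 0.84*s + 2.9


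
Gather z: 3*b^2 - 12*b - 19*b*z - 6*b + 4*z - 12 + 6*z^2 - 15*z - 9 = 3*b^2 - 18*b + 6*z^2 + z*(-19*b - 11) - 21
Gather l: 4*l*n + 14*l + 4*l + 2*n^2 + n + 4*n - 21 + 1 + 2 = l*(4*n + 18) + 2*n^2 + 5*n - 18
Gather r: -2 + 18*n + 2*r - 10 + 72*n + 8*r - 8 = 90*n + 10*r - 20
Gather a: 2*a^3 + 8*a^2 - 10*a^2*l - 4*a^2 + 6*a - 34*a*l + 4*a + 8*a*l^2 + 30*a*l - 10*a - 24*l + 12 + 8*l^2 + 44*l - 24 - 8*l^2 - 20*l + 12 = 2*a^3 + a^2*(4 - 10*l) + a*(8*l^2 - 4*l)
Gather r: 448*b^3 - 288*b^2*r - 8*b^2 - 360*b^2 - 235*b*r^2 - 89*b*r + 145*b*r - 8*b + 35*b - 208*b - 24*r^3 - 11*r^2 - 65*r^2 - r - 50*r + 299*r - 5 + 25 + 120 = 448*b^3 - 368*b^2 - 181*b - 24*r^3 + r^2*(-235*b - 76) + r*(-288*b^2 + 56*b + 248) + 140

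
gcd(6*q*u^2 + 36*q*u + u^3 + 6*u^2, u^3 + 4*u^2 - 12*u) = u^2 + 6*u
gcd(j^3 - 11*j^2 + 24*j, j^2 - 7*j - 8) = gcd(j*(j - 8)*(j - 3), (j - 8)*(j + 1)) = j - 8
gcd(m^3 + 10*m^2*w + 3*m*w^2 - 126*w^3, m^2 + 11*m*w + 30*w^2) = m + 6*w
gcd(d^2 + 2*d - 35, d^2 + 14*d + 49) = d + 7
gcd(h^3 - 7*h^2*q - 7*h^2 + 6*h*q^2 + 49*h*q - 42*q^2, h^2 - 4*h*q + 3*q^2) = -h + q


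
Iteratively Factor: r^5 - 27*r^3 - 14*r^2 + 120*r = (r - 5)*(r^4 + 5*r^3 - 2*r^2 - 24*r) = r*(r - 5)*(r^3 + 5*r^2 - 2*r - 24) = r*(r - 5)*(r + 4)*(r^2 + r - 6) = r*(r - 5)*(r - 2)*(r + 4)*(r + 3)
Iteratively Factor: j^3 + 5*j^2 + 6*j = (j)*(j^2 + 5*j + 6) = j*(j + 3)*(j + 2)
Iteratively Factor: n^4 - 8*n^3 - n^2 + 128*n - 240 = (n - 3)*(n^3 - 5*n^2 - 16*n + 80) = (n - 5)*(n - 3)*(n^2 - 16) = (n - 5)*(n - 3)*(n + 4)*(n - 4)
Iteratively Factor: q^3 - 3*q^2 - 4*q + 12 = (q + 2)*(q^2 - 5*q + 6) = (q - 3)*(q + 2)*(q - 2)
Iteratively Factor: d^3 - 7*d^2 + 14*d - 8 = (d - 1)*(d^2 - 6*d + 8) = (d - 2)*(d - 1)*(d - 4)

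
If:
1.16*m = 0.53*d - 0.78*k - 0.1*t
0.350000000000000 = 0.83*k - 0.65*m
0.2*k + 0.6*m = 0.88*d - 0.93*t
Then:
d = 1.35762619406528*t - 0.0859893564748112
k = 0.273984367842896*t + 0.256073388688548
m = 0.349856962014774*t - 0.211475519059239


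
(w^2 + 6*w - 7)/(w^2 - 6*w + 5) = (w + 7)/(w - 5)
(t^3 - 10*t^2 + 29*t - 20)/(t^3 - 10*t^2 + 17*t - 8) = (t^2 - 9*t + 20)/(t^2 - 9*t + 8)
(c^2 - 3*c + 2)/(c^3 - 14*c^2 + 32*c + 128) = (c^2 - 3*c + 2)/(c^3 - 14*c^2 + 32*c + 128)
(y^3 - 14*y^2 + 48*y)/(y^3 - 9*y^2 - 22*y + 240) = y/(y + 5)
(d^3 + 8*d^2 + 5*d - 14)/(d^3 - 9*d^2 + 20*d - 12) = (d^2 + 9*d + 14)/(d^2 - 8*d + 12)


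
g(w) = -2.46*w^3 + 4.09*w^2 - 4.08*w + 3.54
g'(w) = -7.38*w^2 + 8.18*w - 4.08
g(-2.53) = 79.88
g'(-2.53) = -72.01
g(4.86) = -202.07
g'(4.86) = -138.64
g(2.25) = -12.96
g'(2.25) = -23.04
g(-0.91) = 12.49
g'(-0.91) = -17.64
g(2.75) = -27.91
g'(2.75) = -37.40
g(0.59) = 2.05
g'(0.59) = -1.82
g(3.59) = -72.21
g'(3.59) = -69.83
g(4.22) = -125.71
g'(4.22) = -100.99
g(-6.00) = 706.62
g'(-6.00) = -318.84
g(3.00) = -38.31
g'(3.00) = -45.96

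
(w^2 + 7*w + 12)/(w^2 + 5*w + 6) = (w + 4)/(w + 2)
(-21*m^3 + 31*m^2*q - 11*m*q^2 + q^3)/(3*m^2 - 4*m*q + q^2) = -7*m + q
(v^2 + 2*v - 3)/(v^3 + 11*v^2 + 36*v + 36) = (v - 1)/(v^2 + 8*v + 12)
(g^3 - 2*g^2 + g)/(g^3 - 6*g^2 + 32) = g*(g^2 - 2*g + 1)/(g^3 - 6*g^2 + 32)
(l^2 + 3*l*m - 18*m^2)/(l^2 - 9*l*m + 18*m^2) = (l + 6*m)/(l - 6*m)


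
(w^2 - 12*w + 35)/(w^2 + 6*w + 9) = (w^2 - 12*w + 35)/(w^2 + 6*w + 9)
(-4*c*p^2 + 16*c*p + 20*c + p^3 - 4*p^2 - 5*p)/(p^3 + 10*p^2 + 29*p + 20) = (-4*c*p + 20*c + p^2 - 5*p)/(p^2 + 9*p + 20)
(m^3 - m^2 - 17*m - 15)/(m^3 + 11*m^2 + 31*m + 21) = (m - 5)/(m + 7)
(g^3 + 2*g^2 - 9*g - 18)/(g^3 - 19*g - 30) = (g - 3)/(g - 5)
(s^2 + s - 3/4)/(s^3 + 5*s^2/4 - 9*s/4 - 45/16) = 4*(2*s - 1)/(8*s^2 - 2*s - 15)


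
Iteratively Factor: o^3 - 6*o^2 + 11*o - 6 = (o - 2)*(o^2 - 4*o + 3) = (o - 2)*(o - 1)*(o - 3)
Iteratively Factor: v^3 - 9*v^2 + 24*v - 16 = (v - 4)*(v^2 - 5*v + 4) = (v - 4)^2*(v - 1)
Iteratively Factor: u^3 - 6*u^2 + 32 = (u + 2)*(u^2 - 8*u + 16) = (u - 4)*(u + 2)*(u - 4)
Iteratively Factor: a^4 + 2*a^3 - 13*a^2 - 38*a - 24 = (a - 4)*(a^3 + 6*a^2 + 11*a + 6) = (a - 4)*(a + 2)*(a^2 + 4*a + 3) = (a - 4)*(a + 1)*(a + 2)*(a + 3)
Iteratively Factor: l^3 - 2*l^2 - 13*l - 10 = (l + 2)*(l^2 - 4*l - 5) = (l - 5)*(l + 2)*(l + 1)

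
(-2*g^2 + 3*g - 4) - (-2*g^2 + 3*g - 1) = -3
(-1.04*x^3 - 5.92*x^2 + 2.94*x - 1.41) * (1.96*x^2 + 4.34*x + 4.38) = -2.0384*x^5 - 16.1168*x^4 - 24.4856*x^3 - 15.9336*x^2 + 6.7578*x - 6.1758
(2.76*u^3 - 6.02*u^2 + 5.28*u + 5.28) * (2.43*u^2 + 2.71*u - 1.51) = 6.7068*u^5 - 7.149*u^4 - 7.6514*u^3 + 36.2294*u^2 + 6.336*u - 7.9728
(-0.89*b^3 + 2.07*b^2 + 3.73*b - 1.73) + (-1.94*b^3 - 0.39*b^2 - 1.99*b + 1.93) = -2.83*b^3 + 1.68*b^2 + 1.74*b + 0.2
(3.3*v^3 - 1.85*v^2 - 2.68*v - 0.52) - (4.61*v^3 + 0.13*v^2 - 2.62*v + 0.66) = -1.31*v^3 - 1.98*v^2 - 0.0600000000000001*v - 1.18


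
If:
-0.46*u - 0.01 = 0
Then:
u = -0.02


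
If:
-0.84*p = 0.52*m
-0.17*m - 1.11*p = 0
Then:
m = 0.00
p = 0.00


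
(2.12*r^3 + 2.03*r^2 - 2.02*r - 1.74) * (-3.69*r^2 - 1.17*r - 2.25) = -7.8228*r^5 - 9.9711*r^4 + 0.3087*r^3 + 4.2165*r^2 + 6.5808*r + 3.915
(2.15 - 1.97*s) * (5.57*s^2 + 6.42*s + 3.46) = -10.9729*s^3 - 0.671899999999999*s^2 + 6.9868*s + 7.439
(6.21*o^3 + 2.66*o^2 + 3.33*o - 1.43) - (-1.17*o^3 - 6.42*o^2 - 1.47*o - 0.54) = 7.38*o^3 + 9.08*o^2 + 4.8*o - 0.89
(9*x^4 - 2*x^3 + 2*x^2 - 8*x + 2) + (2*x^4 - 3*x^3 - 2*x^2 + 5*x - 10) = 11*x^4 - 5*x^3 - 3*x - 8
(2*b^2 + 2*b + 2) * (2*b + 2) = 4*b^3 + 8*b^2 + 8*b + 4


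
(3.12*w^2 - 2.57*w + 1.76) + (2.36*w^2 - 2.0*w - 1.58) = 5.48*w^2 - 4.57*w + 0.18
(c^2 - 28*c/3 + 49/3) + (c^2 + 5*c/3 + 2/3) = 2*c^2 - 23*c/3 + 17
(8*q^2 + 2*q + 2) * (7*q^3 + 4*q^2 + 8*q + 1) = 56*q^5 + 46*q^4 + 86*q^3 + 32*q^2 + 18*q + 2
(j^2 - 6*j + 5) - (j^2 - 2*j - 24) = 29 - 4*j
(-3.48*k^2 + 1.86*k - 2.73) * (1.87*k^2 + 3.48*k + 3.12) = -6.5076*k^4 - 8.6322*k^3 - 9.4899*k^2 - 3.6972*k - 8.5176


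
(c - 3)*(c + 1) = c^2 - 2*c - 3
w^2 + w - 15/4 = (w - 3/2)*(w + 5/2)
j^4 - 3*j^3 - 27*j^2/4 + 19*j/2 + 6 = (j - 4)*(j - 3/2)*(j + 1/2)*(j + 2)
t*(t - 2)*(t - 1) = t^3 - 3*t^2 + 2*t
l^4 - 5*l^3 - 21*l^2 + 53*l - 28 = (l - 7)*(l - 1)^2*(l + 4)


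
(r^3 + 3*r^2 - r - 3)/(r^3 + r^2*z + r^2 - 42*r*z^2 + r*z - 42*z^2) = (-r^2 - 2*r + 3)/(-r^2 - r*z + 42*z^2)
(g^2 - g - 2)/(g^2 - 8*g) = (g^2 - g - 2)/(g*(g - 8))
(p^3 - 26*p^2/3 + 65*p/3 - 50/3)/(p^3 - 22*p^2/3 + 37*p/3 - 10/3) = (3*p - 5)/(3*p - 1)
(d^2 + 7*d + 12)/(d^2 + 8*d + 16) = (d + 3)/(d + 4)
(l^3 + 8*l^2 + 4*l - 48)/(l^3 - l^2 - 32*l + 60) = (l + 4)/(l - 5)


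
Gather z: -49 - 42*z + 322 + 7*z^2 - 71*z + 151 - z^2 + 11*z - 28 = 6*z^2 - 102*z + 396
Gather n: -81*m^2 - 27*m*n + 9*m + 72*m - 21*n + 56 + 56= -81*m^2 + 81*m + n*(-27*m - 21) + 112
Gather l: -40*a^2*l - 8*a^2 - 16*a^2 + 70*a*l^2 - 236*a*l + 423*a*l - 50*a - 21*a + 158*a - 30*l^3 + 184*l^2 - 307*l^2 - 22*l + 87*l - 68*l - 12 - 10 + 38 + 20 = -24*a^2 + 87*a - 30*l^3 + l^2*(70*a - 123) + l*(-40*a^2 + 187*a - 3) + 36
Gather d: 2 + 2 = 4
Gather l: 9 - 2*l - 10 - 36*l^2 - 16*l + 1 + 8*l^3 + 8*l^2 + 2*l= 8*l^3 - 28*l^2 - 16*l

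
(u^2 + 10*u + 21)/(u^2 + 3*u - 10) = (u^2 + 10*u + 21)/(u^2 + 3*u - 10)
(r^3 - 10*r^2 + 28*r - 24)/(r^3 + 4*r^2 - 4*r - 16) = (r^2 - 8*r + 12)/(r^2 + 6*r + 8)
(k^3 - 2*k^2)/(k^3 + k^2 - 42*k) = k*(k - 2)/(k^2 + k - 42)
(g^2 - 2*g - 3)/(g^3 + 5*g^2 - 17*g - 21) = 1/(g + 7)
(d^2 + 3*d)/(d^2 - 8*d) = (d + 3)/(d - 8)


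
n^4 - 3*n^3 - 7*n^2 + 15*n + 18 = (n - 3)^2*(n + 1)*(n + 2)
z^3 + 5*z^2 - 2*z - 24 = (z - 2)*(z + 3)*(z + 4)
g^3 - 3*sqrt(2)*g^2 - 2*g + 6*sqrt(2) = (g - 3*sqrt(2))*(g - sqrt(2))*(g + sqrt(2))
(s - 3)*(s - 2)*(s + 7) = s^3 + 2*s^2 - 29*s + 42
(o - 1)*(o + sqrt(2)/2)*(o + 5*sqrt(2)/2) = o^3 - o^2 + 3*sqrt(2)*o^2 - 3*sqrt(2)*o + 5*o/2 - 5/2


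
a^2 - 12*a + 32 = (a - 8)*(a - 4)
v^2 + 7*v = v*(v + 7)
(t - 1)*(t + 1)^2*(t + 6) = t^4 + 7*t^3 + 5*t^2 - 7*t - 6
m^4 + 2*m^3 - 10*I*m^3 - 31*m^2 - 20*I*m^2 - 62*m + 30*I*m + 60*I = (m + 2)*(m - 5*I)*(m - 3*I)*(m - 2*I)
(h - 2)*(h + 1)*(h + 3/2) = h^3 + h^2/2 - 7*h/2 - 3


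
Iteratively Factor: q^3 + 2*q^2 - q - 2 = (q + 1)*(q^2 + q - 2) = (q + 1)*(q + 2)*(q - 1)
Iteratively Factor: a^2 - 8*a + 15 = (a - 5)*(a - 3)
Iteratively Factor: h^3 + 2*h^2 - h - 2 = (h - 1)*(h^2 + 3*h + 2) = (h - 1)*(h + 2)*(h + 1)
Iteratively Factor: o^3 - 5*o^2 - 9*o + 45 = (o + 3)*(o^2 - 8*o + 15) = (o - 3)*(o + 3)*(o - 5)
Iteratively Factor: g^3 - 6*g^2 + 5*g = (g)*(g^2 - 6*g + 5) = g*(g - 5)*(g - 1)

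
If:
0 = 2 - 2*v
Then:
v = 1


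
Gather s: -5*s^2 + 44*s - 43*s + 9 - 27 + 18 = -5*s^2 + s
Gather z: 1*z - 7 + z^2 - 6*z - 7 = z^2 - 5*z - 14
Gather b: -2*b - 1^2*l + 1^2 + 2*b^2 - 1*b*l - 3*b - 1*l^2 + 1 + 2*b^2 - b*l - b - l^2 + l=4*b^2 + b*(-2*l - 6) - 2*l^2 + 2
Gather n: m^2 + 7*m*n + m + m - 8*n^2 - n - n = m^2 + 2*m - 8*n^2 + n*(7*m - 2)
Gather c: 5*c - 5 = 5*c - 5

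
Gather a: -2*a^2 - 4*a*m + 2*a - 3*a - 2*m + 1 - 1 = -2*a^2 + a*(-4*m - 1) - 2*m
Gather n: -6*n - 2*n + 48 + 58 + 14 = 120 - 8*n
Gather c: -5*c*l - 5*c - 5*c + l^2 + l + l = c*(-5*l - 10) + l^2 + 2*l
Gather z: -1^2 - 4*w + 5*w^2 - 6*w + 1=5*w^2 - 10*w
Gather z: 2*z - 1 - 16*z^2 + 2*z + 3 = -16*z^2 + 4*z + 2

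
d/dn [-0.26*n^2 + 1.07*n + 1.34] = 1.07 - 0.52*n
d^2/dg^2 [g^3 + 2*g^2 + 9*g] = 6*g + 4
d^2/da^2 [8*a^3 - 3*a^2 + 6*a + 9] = 48*a - 6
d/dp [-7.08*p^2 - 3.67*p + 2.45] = -14.16*p - 3.67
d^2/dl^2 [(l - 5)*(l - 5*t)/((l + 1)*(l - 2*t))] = 2*((l - 5)*(l + 1)^2*(l - 5*t) + (l - 5)*(l + 1)*(l - 5*t)*(l - 2*t) + (l - 5)*(l - 5*t)*(l - 2*t)^2 + (l + 1)^2*(l - 2*t)^2 + (l + 1)^2*(l - 2*t)*(-2*l + 5*t + 5) + (l + 1)*(l - 2*t)^2*(-2*l + 5*t + 5))/((l + 1)^3*(l - 2*t)^3)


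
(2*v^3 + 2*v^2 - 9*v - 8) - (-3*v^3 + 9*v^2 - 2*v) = 5*v^3 - 7*v^2 - 7*v - 8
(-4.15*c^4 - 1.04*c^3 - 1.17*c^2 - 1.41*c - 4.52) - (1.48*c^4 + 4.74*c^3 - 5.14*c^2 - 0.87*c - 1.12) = -5.63*c^4 - 5.78*c^3 + 3.97*c^2 - 0.54*c - 3.4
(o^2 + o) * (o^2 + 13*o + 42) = o^4 + 14*o^3 + 55*o^2 + 42*o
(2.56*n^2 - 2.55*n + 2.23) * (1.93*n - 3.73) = 4.9408*n^3 - 14.4703*n^2 + 13.8154*n - 8.3179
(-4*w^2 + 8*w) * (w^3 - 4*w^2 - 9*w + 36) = -4*w^5 + 24*w^4 + 4*w^3 - 216*w^2 + 288*w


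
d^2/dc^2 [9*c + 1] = 0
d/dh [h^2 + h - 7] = 2*h + 1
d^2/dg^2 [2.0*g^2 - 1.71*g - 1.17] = 4.00000000000000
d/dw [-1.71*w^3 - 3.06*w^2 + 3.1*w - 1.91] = -5.13*w^2 - 6.12*w + 3.1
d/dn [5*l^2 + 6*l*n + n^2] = 6*l + 2*n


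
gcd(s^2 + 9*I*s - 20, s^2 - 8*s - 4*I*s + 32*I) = 1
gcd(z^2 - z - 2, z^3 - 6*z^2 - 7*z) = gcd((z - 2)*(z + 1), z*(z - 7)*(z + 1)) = z + 1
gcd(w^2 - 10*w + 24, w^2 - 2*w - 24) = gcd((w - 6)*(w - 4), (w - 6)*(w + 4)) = w - 6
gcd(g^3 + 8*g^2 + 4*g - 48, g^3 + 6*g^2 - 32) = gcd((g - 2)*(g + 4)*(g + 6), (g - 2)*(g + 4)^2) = g^2 + 2*g - 8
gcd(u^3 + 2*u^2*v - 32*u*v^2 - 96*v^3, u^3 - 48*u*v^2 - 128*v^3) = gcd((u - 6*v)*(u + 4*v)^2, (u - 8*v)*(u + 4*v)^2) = u^2 + 8*u*v + 16*v^2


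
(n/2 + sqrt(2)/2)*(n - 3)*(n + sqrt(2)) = n^3/2 - 3*n^2/2 + sqrt(2)*n^2 - 3*sqrt(2)*n + n - 3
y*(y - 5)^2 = y^3 - 10*y^2 + 25*y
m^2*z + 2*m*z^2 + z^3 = z*(m + z)^2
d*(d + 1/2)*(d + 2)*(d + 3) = d^4 + 11*d^3/2 + 17*d^2/2 + 3*d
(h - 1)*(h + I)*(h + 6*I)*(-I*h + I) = -I*h^4 + 7*h^3 + 2*I*h^3 - 14*h^2 + 5*I*h^2 + 7*h - 12*I*h + 6*I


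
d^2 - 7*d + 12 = (d - 4)*(d - 3)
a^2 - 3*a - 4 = (a - 4)*(a + 1)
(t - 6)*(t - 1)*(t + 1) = t^3 - 6*t^2 - t + 6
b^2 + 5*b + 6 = (b + 2)*(b + 3)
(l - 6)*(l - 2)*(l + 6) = l^3 - 2*l^2 - 36*l + 72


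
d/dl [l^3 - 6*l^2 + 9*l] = 3*l^2 - 12*l + 9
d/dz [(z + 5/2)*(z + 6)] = 2*z + 17/2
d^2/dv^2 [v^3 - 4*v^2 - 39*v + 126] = 6*v - 8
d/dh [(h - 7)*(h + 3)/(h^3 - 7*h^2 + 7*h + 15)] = (-h^4 + 8*h^3 + 42*h^2 - 264*h + 87)/(h^6 - 14*h^5 + 63*h^4 - 68*h^3 - 161*h^2 + 210*h + 225)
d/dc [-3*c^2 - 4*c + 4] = -6*c - 4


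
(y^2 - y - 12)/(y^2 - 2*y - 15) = (y - 4)/(y - 5)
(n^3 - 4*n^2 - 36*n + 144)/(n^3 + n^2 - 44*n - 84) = (n^2 - 10*n + 24)/(n^2 - 5*n - 14)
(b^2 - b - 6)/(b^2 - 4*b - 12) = (b - 3)/(b - 6)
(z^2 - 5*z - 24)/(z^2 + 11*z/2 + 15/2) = 2*(z - 8)/(2*z + 5)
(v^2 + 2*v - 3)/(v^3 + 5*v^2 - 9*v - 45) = (v - 1)/(v^2 + 2*v - 15)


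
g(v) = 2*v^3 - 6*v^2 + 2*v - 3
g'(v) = 6*v^2 - 12*v + 2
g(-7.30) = -1115.37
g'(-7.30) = 409.34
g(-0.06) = -3.14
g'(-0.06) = 2.74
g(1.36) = -6.35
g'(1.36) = -3.22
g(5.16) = 122.34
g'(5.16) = 99.83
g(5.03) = 109.78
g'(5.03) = 93.45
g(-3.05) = -121.66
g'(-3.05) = 94.42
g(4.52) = 68.15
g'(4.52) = 70.34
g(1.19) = -5.75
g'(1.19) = -3.78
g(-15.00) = -8133.00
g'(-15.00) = 1532.00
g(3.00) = 3.00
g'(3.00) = 20.00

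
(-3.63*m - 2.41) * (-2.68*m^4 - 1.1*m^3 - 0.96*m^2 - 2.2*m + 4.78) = 9.7284*m^5 + 10.4518*m^4 + 6.1358*m^3 + 10.2996*m^2 - 12.0494*m - 11.5198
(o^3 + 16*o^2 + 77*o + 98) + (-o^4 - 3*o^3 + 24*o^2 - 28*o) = -o^4 - 2*o^3 + 40*o^2 + 49*o + 98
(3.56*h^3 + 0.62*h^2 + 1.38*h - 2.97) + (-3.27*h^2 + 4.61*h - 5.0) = 3.56*h^3 - 2.65*h^2 + 5.99*h - 7.97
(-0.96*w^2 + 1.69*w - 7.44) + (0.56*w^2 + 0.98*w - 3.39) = -0.4*w^2 + 2.67*w - 10.83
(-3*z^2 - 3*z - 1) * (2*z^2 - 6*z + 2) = -6*z^4 + 12*z^3 + 10*z^2 - 2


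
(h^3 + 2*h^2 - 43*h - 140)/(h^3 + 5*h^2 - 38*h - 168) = (h^2 - 2*h - 35)/(h^2 + h - 42)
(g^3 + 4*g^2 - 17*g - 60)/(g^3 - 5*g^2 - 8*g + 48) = (g + 5)/(g - 4)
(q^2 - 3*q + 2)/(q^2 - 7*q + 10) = (q - 1)/(q - 5)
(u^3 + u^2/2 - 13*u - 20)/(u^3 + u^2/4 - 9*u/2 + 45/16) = 8*(u^2 - 2*u - 8)/(8*u^2 - 18*u + 9)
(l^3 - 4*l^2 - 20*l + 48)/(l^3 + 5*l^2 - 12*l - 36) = (l^3 - 4*l^2 - 20*l + 48)/(l^3 + 5*l^2 - 12*l - 36)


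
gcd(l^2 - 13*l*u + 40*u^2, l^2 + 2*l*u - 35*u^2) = -l + 5*u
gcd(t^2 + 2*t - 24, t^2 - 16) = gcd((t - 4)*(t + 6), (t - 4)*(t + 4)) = t - 4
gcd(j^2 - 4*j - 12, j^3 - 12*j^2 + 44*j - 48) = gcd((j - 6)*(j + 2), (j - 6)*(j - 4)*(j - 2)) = j - 6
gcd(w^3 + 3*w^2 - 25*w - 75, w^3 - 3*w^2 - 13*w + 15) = w^2 - 2*w - 15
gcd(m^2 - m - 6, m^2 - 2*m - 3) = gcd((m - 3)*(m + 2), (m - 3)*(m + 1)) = m - 3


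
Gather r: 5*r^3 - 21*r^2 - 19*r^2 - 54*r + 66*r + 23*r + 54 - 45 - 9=5*r^3 - 40*r^2 + 35*r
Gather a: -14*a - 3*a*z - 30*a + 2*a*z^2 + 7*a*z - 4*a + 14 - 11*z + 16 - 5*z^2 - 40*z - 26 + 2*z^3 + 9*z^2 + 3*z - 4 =a*(2*z^2 + 4*z - 48) + 2*z^3 + 4*z^2 - 48*z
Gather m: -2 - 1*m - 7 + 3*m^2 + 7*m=3*m^2 + 6*m - 9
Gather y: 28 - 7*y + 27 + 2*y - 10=45 - 5*y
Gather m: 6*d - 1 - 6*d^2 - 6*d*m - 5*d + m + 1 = -6*d^2 + d + m*(1 - 6*d)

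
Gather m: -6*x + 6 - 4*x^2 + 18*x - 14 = -4*x^2 + 12*x - 8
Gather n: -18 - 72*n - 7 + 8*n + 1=-64*n - 24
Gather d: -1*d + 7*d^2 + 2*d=7*d^2 + d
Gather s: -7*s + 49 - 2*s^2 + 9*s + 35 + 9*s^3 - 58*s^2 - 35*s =9*s^3 - 60*s^2 - 33*s + 84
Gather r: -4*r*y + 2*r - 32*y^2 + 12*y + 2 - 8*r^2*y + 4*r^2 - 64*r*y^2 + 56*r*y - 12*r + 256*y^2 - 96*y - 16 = r^2*(4 - 8*y) + r*(-64*y^2 + 52*y - 10) + 224*y^2 - 84*y - 14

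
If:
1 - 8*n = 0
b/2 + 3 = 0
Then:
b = -6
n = 1/8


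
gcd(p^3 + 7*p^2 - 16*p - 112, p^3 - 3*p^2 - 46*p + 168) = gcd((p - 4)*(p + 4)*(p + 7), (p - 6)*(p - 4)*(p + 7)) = p^2 + 3*p - 28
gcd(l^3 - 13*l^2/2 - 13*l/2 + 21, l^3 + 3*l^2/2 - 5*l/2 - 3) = l^2 + l/2 - 3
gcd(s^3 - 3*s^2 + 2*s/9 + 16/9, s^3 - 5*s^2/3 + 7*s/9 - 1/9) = s - 1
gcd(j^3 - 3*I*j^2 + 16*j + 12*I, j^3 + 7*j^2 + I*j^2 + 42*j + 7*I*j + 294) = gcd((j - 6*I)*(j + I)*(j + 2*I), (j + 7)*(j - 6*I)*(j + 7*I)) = j - 6*I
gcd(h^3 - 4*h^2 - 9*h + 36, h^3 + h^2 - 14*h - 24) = h^2 - h - 12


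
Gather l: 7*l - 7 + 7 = 7*l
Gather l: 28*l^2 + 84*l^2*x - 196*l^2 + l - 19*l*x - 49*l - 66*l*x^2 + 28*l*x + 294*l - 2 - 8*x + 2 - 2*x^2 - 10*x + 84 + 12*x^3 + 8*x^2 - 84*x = l^2*(84*x - 168) + l*(-66*x^2 + 9*x + 246) + 12*x^3 + 6*x^2 - 102*x + 84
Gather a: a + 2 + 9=a + 11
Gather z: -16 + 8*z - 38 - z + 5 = 7*z - 49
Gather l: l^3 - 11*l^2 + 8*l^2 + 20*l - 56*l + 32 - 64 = l^3 - 3*l^2 - 36*l - 32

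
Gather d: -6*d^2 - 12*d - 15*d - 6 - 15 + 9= -6*d^2 - 27*d - 12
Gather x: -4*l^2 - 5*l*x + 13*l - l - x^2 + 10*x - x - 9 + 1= -4*l^2 + 12*l - x^2 + x*(9 - 5*l) - 8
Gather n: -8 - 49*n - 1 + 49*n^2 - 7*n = 49*n^2 - 56*n - 9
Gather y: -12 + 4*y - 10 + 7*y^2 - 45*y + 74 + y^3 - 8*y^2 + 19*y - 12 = y^3 - y^2 - 22*y + 40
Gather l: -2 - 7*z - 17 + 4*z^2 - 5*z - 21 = 4*z^2 - 12*z - 40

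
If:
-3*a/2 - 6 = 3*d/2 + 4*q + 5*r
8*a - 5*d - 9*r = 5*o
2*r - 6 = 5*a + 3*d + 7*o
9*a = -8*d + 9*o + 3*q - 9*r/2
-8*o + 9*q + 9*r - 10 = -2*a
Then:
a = -269018/43857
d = 53582/4873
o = -15454/3987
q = 123334/14619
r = -45844/4873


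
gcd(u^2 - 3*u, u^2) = u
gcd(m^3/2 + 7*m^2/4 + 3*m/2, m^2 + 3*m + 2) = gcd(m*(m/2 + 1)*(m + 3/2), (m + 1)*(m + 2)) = m + 2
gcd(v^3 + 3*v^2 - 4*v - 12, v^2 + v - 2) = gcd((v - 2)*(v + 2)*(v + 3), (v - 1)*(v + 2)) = v + 2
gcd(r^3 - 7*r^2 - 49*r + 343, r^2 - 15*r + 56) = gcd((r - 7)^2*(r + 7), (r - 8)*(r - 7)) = r - 7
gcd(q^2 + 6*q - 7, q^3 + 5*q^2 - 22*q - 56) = q + 7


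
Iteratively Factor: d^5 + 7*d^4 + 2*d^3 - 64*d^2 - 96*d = (d - 3)*(d^4 + 10*d^3 + 32*d^2 + 32*d) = d*(d - 3)*(d^3 + 10*d^2 + 32*d + 32) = d*(d - 3)*(d + 2)*(d^2 + 8*d + 16) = d*(d - 3)*(d + 2)*(d + 4)*(d + 4)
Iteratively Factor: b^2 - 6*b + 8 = (b - 2)*(b - 4)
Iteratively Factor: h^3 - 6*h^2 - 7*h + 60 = (h - 5)*(h^2 - h - 12) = (h - 5)*(h - 4)*(h + 3)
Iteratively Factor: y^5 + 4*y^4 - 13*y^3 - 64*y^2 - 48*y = (y + 4)*(y^4 - 13*y^2 - 12*y) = (y - 4)*(y + 4)*(y^3 + 4*y^2 + 3*y) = (y - 4)*(y + 3)*(y + 4)*(y^2 + y) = y*(y - 4)*(y + 3)*(y + 4)*(y + 1)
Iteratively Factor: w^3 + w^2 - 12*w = (w + 4)*(w^2 - 3*w) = w*(w + 4)*(w - 3)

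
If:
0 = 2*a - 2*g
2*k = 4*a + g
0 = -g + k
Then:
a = 0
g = 0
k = 0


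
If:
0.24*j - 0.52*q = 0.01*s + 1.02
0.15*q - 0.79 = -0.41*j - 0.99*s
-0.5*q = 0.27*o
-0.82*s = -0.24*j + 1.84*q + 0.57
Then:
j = 9.54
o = -4.64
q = 2.51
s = -3.53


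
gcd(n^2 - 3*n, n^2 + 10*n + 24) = 1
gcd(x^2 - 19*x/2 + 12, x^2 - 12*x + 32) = x - 8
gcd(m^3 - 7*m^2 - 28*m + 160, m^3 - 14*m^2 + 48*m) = m - 8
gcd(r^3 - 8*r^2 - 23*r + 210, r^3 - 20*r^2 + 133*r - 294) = r^2 - 13*r + 42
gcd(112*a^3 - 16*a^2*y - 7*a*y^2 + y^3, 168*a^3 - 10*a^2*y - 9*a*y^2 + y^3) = -28*a^2 - 3*a*y + y^2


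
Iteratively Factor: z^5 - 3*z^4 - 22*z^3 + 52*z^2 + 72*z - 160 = (z - 2)*(z^4 - z^3 - 24*z^2 + 4*z + 80) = (z - 2)^2*(z^3 + z^2 - 22*z - 40) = (z - 2)^2*(z + 4)*(z^2 - 3*z - 10) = (z - 5)*(z - 2)^2*(z + 4)*(z + 2)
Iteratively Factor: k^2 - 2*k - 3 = (k + 1)*(k - 3)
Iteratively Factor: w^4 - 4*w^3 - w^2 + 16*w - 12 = (w + 2)*(w^3 - 6*w^2 + 11*w - 6) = (w - 3)*(w + 2)*(w^2 - 3*w + 2) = (w - 3)*(w - 2)*(w + 2)*(w - 1)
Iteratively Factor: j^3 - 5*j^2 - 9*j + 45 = (j - 3)*(j^2 - 2*j - 15) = (j - 5)*(j - 3)*(j + 3)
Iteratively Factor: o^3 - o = (o + 1)*(o^2 - o) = o*(o + 1)*(o - 1)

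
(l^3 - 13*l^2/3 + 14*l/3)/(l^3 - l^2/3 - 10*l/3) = (3*l - 7)/(3*l + 5)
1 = 1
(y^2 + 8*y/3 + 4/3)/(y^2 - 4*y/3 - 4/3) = (y + 2)/(y - 2)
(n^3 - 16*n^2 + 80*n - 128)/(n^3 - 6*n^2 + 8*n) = (n^2 - 12*n + 32)/(n*(n - 2))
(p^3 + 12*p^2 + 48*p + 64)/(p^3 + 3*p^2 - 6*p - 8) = (p^2 + 8*p + 16)/(p^2 - p - 2)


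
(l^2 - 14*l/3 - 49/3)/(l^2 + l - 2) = (l^2 - 14*l/3 - 49/3)/(l^2 + l - 2)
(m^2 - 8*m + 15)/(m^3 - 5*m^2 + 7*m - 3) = (m - 5)/(m^2 - 2*m + 1)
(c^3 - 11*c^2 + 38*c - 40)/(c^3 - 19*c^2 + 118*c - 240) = (c^2 - 6*c + 8)/(c^2 - 14*c + 48)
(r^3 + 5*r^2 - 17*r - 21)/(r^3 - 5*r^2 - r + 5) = (r^2 + 4*r - 21)/(r^2 - 6*r + 5)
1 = 1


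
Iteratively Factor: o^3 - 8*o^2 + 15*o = (o - 3)*(o^2 - 5*o) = o*(o - 3)*(o - 5)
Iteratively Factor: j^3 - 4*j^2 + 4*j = (j - 2)*(j^2 - 2*j) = (j - 2)^2*(j)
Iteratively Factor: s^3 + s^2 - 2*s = (s + 2)*(s^2 - s) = (s - 1)*(s + 2)*(s)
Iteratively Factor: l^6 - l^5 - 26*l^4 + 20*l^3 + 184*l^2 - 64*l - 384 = (l + 4)*(l^5 - 5*l^4 - 6*l^3 + 44*l^2 + 8*l - 96) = (l - 4)*(l + 4)*(l^4 - l^3 - 10*l^2 + 4*l + 24) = (l - 4)*(l - 2)*(l + 4)*(l^3 + l^2 - 8*l - 12) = (l - 4)*(l - 2)*(l + 2)*(l + 4)*(l^2 - l - 6) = (l - 4)*(l - 2)*(l + 2)^2*(l + 4)*(l - 3)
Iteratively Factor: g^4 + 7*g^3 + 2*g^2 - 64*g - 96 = (g + 4)*(g^3 + 3*g^2 - 10*g - 24) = (g + 4)^2*(g^2 - g - 6) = (g - 3)*(g + 4)^2*(g + 2)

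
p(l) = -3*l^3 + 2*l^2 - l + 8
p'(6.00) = -301.00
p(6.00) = -574.00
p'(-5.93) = -341.20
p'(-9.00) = -766.00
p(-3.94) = 226.48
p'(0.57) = -1.64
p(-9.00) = 2366.00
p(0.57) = 7.52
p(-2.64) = 79.78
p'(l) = -9*l^2 + 4*l - 1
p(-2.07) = 45.25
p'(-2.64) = -74.29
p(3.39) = -89.28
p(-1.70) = 30.22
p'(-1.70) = -33.81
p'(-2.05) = -47.02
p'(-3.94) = -156.47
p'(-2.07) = -47.84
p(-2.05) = 44.30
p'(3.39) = -90.87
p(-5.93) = 709.84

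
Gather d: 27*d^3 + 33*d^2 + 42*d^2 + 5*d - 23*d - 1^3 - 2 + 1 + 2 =27*d^3 + 75*d^2 - 18*d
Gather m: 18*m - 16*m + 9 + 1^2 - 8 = 2*m + 2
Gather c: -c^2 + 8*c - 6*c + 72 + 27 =-c^2 + 2*c + 99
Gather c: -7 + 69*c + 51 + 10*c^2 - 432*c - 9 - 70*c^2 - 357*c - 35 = -60*c^2 - 720*c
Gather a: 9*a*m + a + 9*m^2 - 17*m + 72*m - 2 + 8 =a*(9*m + 1) + 9*m^2 + 55*m + 6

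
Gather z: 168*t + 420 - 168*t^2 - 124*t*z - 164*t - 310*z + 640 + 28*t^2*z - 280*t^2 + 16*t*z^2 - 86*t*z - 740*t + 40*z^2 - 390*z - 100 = -448*t^2 - 736*t + z^2*(16*t + 40) + z*(28*t^2 - 210*t - 700) + 960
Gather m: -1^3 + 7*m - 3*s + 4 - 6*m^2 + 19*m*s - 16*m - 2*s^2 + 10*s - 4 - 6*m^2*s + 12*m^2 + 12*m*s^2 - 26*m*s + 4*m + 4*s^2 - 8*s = m^2*(6 - 6*s) + m*(12*s^2 - 7*s - 5) + 2*s^2 - s - 1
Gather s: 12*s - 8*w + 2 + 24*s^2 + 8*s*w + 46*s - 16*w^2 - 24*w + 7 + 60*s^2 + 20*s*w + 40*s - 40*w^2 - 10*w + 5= 84*s^2 + s*(28*w + 98) - 56*w^2 - 42*w + 14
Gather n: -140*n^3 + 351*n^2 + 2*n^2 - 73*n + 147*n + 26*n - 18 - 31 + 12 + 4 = -140*n^3 + 353*n^2 + 100*n - 33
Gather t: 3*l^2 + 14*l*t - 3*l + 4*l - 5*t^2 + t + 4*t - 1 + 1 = 3*l^2 + l - 5*t^2 + t*(14*l + 5)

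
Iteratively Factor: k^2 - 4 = (k - 2)*(k + 2)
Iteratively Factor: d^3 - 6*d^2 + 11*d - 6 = (d - 3)*(d^2 - 3*d + 2) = (d - 3)*(d - 2)*(d - 1)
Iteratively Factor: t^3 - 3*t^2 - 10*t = (t)*(t^2 - 3*t - 10) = t*(t - 5)*(t + 2)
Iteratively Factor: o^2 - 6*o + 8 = (o - 4)*(o - 2)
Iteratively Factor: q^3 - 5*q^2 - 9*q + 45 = (q - 3)*(q^2 - 2*q - 15) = (q - 5)*(q - 3)*(q + 3)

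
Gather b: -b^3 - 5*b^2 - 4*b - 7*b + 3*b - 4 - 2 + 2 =-b^3 - 5*b^2 - 8*b - 4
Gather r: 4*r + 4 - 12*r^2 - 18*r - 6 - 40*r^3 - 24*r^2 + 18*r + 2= -40*r^3 - 36*r^2 + 4*r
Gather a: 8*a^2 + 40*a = 8*a^2 + 40*a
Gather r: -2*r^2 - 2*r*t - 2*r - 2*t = -2*r^2 + r*(-2*t - 2) - 2*t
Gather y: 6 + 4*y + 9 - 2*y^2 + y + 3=-2*y^2 + 5*y + 18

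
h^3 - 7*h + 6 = (h - 2)*(h - 1)*(h + 3)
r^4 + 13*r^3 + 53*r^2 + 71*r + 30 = (r + 1)^2*(r + 5)*(r + 6)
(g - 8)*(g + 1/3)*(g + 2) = g^3 - 17*g^2/3 - 18*g - 16/3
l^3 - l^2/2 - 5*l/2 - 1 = (l - 2)*(l + 1/2)*(l + 1)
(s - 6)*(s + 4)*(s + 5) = s^3 + 3*s^2 - 34*s - 120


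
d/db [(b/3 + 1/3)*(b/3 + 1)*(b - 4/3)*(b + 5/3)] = 4*b^3/9 + 13*b^2/9 + 38*b/81 - 71/81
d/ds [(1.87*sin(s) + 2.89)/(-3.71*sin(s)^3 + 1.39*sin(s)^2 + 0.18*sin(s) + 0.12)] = (13.8754*sin(s)^3 + 29.5664*sin(s)^2 - 8.0342*sin(s) - 0.2958)*cos(s)/(13.7641*sin(s)^6 - 10.3138*sin(s)^5 + 0.5965*sin(s)^4 - 0.39*sin(s)^3 + 0.366*sin(s)^2 + 0.0432*sin(s) + 0.0144)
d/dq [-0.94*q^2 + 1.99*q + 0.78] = 1.99 - 1.88*q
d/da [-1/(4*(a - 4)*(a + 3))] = (2*a - 1)/(4*(a - 4)^2*(a + 3)^2)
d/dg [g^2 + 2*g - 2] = 2*g + 2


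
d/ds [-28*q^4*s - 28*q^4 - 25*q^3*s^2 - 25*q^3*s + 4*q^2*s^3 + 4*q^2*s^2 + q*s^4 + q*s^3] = q*(-28*q^3 - 50*q^2*s - 25*q^2 + 12*q*s^2 + 8*q*s + 4*s^3 + 3*s^2)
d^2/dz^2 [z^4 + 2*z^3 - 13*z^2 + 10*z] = 12*z^2 + 12*z - 26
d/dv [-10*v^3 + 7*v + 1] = 7 - 30*v^2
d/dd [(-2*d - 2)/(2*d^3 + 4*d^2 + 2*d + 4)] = (-d^3 - 2*d^2 - d + (d + 1)*(3*d^2 + 4*d + 1) - 2)/(d^3 + 2*d^2 + d + 2)^2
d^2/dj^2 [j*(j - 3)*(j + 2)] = 6*j - 2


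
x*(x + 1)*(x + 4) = x^3 + 5*x^2 + 4*x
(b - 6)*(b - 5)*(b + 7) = b^3 - 4*b^2 - 47*b + 210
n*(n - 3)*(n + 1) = n^3 - 2*n^2 - 3*n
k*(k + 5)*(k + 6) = k^3 + 11*k^2 + 30*k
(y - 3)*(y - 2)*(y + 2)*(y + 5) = y^4 + 2*y^3 - 19*y^2 - 8*y + 60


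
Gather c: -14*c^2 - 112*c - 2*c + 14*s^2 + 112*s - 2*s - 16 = -14*c^2 - 114*c + 14*s^2 + 110*s - 16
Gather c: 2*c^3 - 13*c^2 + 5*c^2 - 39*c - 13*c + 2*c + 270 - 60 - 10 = 2*c^3 - 8*c^2 - 50*c + 200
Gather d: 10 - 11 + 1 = 0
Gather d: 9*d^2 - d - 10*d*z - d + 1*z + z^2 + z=9*d^2 + d*(-10*z - 2) + z^2 + 2*z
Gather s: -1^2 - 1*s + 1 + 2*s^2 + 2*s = 2*s^2 + s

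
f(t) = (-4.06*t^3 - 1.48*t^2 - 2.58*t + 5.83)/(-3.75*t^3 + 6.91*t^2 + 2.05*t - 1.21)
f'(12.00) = -0.03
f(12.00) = 1.33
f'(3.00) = -2.64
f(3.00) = 3.66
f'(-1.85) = 0.16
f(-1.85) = 0.74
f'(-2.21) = 0.05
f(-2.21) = 0.70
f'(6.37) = -0.13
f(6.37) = 1.65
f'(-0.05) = -2.83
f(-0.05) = -4.60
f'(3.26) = -1.65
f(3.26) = 3.12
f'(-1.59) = 0.36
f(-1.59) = 0.80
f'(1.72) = -24.94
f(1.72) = -6.43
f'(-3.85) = -0.04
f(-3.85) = 0.73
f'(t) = (-12.18*t^2 - 2.96*t - 2.58)/(-3.75*t^3 + 6.91*t^2 + 2.05*t - 1.21) + (11.25*t^2 - 13.82*t - 2.05)*(-4.06*t^3 - 1.48*t^2 - 2.58*t + 5.83)/(-3.75*t^3 + 6.91*t^2 + 2.05*t - 1.21)^2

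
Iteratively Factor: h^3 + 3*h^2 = (h + 3)*(h^2) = h*(h + 3)*(h)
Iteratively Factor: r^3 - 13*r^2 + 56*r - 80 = (r - 4)*(r^2 - 9*r + 20) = (r - 5)*(r - 4)*(r - 4)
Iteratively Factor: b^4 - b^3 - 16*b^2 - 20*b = (b)*(b^3 - b^2 - 16*b - 20) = b*(b + 2)*(b^2 - 3*b - 10) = b*(b + 2)^2*(b - 5)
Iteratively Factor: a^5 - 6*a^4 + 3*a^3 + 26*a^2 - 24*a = (a - 1)*(a^4 - 5*a^3 - 2*a^2 + 24*a) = (a - 4)*(a - 1)*(a^3 - a^2 - 6*a) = (a - 4)*(a - 1)*(a + 2)*(a^2 - 3*a) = (a - 4)*(a - 3)*(a - 1)*(a + 2)*(a)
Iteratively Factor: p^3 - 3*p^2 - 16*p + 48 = (p - 3)*(p^2 - 16) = (p - 3)*(p + 4)*(p - 4)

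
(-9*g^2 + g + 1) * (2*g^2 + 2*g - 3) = -18*g^4 - 16*g^3 + 31*g^2 - g - 3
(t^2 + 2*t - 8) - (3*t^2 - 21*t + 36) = -2*t^2 + 23*t - 44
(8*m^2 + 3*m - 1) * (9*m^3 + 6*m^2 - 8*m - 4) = 72*m^5 + 75*m^4 - 55*m^3 - 62*m^2 - 4*m + 4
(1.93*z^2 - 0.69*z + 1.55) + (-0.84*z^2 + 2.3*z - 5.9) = 1.09*z^2 + 1.61*z - 4.35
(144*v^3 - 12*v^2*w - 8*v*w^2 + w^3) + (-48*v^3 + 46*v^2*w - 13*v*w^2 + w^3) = 96*v^3 + 34*v^2*w - 21*v*w^2 + 2*w^3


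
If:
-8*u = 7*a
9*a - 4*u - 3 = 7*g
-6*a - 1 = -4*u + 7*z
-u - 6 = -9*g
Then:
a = 552/949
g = 579/949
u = -483/949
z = -6193/6643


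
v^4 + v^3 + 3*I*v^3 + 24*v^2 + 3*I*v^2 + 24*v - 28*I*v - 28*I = (v + 1)*(v - 2*I)^2*(v + 7*I)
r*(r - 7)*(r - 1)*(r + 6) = r^4 - 2*r^3 - 41*r^2 + 42*r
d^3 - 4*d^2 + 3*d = d*(d - 3)*(d - 1)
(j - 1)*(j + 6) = j^2 + 5*j - 6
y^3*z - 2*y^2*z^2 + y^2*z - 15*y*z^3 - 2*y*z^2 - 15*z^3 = (y - 5*z)*(y + 3*z)*(y*z + z)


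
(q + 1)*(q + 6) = q^2 + 7*q + 6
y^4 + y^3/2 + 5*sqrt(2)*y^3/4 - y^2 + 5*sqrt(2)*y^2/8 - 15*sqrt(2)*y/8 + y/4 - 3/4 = (y - 1)*(y + 3/2)*(sqrt(2)*y/2 + 1)*(sqrt(2)*y + 1/2)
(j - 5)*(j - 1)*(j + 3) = j^3 - 3*j^2 - 13*j + 15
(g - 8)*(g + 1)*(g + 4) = g^3 - 3*g^2 - 36*g - 32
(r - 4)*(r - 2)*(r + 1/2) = r^3 - 11*r^2/2 + 5*r + 4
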